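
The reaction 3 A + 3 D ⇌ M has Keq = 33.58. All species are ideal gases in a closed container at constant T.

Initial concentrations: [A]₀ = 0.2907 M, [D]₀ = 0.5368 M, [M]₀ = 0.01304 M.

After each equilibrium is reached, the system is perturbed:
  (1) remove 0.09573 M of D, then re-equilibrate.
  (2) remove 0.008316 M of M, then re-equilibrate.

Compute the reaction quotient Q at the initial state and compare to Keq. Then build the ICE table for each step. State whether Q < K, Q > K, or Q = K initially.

Q₀ = 3.432 vs Keq = 33.58 ⇒ Q<K, forward
Step 1:
                   A          D          M
  init        0.2907     0.5368    0.01304
  Δ         -0.07032   -0.07032    0.02344
  eq          0.2204     0.4665    0.03648
  solve Keq expr → x = 0.02344; check Q = 33.58
Then remove 0.09573 M of D.
Step 2:
                   A          D          M
  init        0.2204     0.3707    0.03648
  Δ           0.0222     0.0222    -0.0074
  eq          0.2426     0.3929    0.02908
  solve Keq expr → x = -0.0074; check Q = 33.58
Then remove 0.008316 M of M.
Step 3:
                   A          D          M
  init        0.2426     0.3929    0.02077
  Δ        -0.009546  -0.009546   0.003182
  eq           0.233     0.3834    0.02395
  solve Keq expr → x = 0.003182; check Q = 33.58

Q₀ = 3.432; Q < K (proceeds forward)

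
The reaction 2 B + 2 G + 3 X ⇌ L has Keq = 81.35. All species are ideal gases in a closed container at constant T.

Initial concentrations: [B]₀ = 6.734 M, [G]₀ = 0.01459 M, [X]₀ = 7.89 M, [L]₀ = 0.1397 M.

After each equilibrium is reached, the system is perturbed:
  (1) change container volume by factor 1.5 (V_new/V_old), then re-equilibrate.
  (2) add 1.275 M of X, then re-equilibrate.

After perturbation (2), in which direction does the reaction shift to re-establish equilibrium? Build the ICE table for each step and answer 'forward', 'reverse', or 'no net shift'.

Direction: forward

Q₀ = 0.02947 vs Keq = 81.35 ⇒ Q<K, forward
Step 1:
                  B         G         X         L
  Initial     6.734   0.01459      7.89    0.1397
  Change    -0.0143   -0.0143  -0.02146  0.007152
  Equil        6.72 2.8646e-04     7.869    0.1469
  solve Keq expr → x = 0.007152; check Q = 81.35
Then change container volume by factor 1.5 (V_new/V_old).
Step 2:
                  B         G         X         L
  Initial      4.48 1.9098e-04     5.246    0.0979
  Change  4.5263e-04 4.5263e-04 6.7895e-04 -2.2632e-04
  Equil        4.48 6.4361e-04     5.246   0.09767
  solve Keq expr → x = -2.2632e-04; check Q = 81.35
Then add 1.275 M of X.
Step 3:
                  B         G         X         L
  Initial      4.48 6.4361e-04     6.521   0.09767
  Change  -1.7894e-04 -1.7894e-04 -2.6841e-04 8.9469e-05
  Equil        4.48 4.6467e-04     6.521   0.09776
  solve Keq expr → x = 8.9469e-05; check Q = 81.35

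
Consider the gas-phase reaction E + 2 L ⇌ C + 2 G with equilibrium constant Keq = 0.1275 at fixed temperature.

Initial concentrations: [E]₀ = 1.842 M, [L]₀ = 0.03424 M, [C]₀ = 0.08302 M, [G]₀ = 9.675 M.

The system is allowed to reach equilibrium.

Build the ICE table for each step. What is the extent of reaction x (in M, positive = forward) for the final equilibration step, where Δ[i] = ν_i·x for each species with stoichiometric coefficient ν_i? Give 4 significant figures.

Q₀ = 3599 vs Keq = 0.1275 ⇒ Q>K, reverse
Step 1:
                  E         L         C         G
  I           1.842   0.03424   0.08302     9.675
  C         0.08291    0.1658  -0.08291   -0.1658
  E           1.925    0.2001 1.0863e-04     9.509
  solve Keq expr → x = -0.08291; check Q = 0.1275

x = -0.08291 M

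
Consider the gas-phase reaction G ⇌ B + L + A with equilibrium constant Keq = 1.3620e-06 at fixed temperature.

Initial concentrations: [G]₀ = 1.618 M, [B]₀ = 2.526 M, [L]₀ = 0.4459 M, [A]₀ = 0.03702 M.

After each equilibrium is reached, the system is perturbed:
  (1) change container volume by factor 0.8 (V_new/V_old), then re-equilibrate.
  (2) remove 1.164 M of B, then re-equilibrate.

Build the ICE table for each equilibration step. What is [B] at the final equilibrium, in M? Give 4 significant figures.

[B]_eq = 1.947 M

Q₀ = 0.02577 vs Keq = 1.3620e-06 ⇒ Q>K, reverse
Step 1:
                  G         B         L         A
  init        1.618     2.526    0.4459   0.03702
  Δ         0.03702  -0.03702  -0.03702  -0.03702
  eq          1.655     2.489    0.4089 2.2149e-06
  solve Keq expr → x = -0.03702; check Q = 1.3620e-06
Then change container volume by factor 0.8 (V_new/V_old).
Step 2:
                  G         B         L         A
  init        2.069     3.111    0.5111 2.7687e-06
  Δ       9.9671e-07 -9.9671e-07 -9.9671e-07 -9.9671e-07
  eq          2.069     3.111    0.5111 1.7719e-06
  solve Keq expr → x = -9.9671e-07; check Q = 1.3620e-06
Then remove 1.164 M of B.
Step 3:
                  G         B         L         A
  init        2.069     1.947    0.5111 1.7719e-06
  Δ       -1.0592e-06 1.0592e-06 1.0592e-06 1.0592e-06
  eq          2.069     1.947    0.5111 2.8312e-06
  solve Keq expr → x = 1.0592e-06; check Q = 1.3620e-06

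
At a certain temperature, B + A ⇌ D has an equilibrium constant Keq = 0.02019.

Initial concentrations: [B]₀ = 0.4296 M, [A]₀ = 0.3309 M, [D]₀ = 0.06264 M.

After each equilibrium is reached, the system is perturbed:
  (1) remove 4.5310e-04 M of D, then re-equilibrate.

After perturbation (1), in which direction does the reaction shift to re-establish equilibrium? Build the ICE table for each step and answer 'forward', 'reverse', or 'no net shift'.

Direction: forward

Q₀ = 0.4406 vs Keq = 0.02019 ⇒ Q>K, reverse
Step 1:
                   B          A          D
  init        0.4296     0.3309    0.06264
  Δ           0.0588     0.0588    -0.0588
  eq          0.4884     0.3897   0.003843
  solve Keq expr → x = -0.0588; check Q = 0.02019
Then remove 4.5310e-04 M of D.
Step 2:
                   B          A          D
  init        0.4884     0.3897    0.00339
  Δ       -4.4521e-04 -4.4521e-04 4.4521e-04
  eq           0.488     0.3893   0.003835
  solve Keq expr → x = 4.4521e-04; check Q = 0.02019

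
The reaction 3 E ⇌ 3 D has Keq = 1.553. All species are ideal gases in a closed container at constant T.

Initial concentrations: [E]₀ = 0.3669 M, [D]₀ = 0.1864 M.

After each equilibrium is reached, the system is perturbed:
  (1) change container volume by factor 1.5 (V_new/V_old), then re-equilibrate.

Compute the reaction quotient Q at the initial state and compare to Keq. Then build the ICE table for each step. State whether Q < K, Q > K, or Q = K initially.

Q₀ = 0.1311; Q < K (proceeds forward)

Q₀ = 0.1311 vs Keq = 1.553 ⇒ Q<K, forward
Step 1:
                    E           D
  init         0.3669      0.1864
  Δ           -0.1105      0.1105
  eq           0.2564      0.2969
  solve Keq expr → x = 0.03684; check Q = 1.553
Then change container volume by factor 1.5 (V_new/V_old).
Step 2:
                    E           D
  init         0.1709      0.1979
  Δ                 0           0
  eq           0.1709      0.1979
  solve Keq expr → x = 0; check Q = 1.553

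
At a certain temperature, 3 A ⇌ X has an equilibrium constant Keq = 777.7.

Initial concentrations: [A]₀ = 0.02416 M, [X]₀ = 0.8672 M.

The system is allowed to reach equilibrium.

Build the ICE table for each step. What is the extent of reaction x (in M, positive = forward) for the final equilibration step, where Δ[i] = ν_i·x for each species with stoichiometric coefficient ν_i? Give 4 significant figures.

x = -0.02616 M

Q₀ = 6.1493e+04 vs Keq = 777.7 ⇒ Q>K, reverse
Step 1:
                    A           X
  init        0.02416      0.8672
  Δ           0.07848    -0.02616
  eq           0.1026       0.841
  solve Keq expr → x = -0.02616; check Q = 777.7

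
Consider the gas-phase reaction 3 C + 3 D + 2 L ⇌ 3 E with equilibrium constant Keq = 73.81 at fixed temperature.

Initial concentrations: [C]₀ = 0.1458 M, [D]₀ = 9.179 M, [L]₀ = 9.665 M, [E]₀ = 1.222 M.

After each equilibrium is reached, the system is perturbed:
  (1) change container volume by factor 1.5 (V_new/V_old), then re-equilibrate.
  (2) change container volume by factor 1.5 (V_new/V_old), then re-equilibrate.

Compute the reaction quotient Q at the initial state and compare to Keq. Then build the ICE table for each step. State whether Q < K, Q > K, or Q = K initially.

Q₀ = 0.00815; Q < K (proceeds forward)

Q₀ = 0.00815 vs Keq = 73.81 ⇒ Q<K, forward
Step 1:
                    C           D           L           E
  Initial      0.1458       9.179       9.665       1.222
  Change      -0.1378     -0.1378     -0.0919      0.1378
  Equil      0.007953       9.041       9.573        1.36
  solve Keq expr → x = 0.04595; check Q = 73.81
Then change container volume by factor 1.5 (V_new/V_old).
Step 2:
                    C           D           L           E
  Initial    0.005302       6.027       6.382      0.9066
  Change     0.005049    0.005049    0.003366   -0.005049
  Equil       0.01035       6.032       6.385      0.9015
  solve Keq expr → x = -0.001683; check Q = 73.81
Then change container volume by factor 1.5 (V_new/V_old).
Step 3:
                    C           D           L           E
  Initial    0.006901       4.022       4.257       0.601
  Change     0.006486    0.006486    0.004324   -0.006486
  Equil       0.01339       4.028       4.261      0.5945
  solve Keq expr → x = -0.002162; check Q = 73.81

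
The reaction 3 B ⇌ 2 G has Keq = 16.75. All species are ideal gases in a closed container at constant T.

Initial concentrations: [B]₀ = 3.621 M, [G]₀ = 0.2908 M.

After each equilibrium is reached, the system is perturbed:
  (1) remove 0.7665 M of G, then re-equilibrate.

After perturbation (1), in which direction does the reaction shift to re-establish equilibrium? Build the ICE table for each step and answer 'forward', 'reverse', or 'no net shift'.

Direction: forward

Q₀ = 0.001781 vs Keq = 16.75 ⇒ Q<K, forward
Step 1:
                  B         G
  Initial     3.621    0.2908
  Change     -2.949     1.966
  Equil      0.6724     2.257
  solve Keq expr → x = 0.9829; check Q = 16.75
Then remove 0.7665 M of G.
Step 2:
                  B         G
  Initial    0.6724      1.49
  Change    -0.1413   0.09417
  Equil      0.5311     1.584
  solve Keq expr → x = 0.04709; check Q = 16.75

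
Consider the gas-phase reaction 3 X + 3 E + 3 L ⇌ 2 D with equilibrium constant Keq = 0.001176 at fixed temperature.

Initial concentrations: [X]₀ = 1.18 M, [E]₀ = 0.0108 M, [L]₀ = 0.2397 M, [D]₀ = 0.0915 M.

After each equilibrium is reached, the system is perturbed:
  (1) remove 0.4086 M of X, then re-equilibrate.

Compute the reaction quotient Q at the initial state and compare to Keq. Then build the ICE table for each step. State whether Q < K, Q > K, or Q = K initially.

Q₀ = 2.9371e+05 vs Keq = 0.001176 ⇒ Q>K, reverse
Step 1:
                    X           E           L           D
  init           1.18      0.0108      0.2397      0.0915
  Δ            0.1362      0.1362      0.1362    -0.09083
  eq            1.316       0.147      0.3759  6.7304e-04
  solve Keq expr → x = -0.04541; check Q = 0.001176
Then remove 0.4086 M of X.
Step 2:
                    X           E           L           D
  init         0.9076       0.147      0.3759  6.7304e-04
  Δ        4.2754e-04  4.2754e-04  4.2754e-04 -2.8503e-04
  eq           0.9081      0.1475      0.3764  3.8801e-04
  solve Keq expr → x = -1.4251e-04; check Q = 0.001176

Q₀ = 2.9371e+05; Q > K (proceeds reverse)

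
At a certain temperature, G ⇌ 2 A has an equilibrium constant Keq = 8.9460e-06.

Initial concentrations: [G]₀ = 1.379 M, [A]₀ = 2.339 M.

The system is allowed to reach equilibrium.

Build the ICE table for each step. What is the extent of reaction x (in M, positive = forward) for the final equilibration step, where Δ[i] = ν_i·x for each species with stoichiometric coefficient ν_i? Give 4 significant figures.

x = -1.167 M

Q₀ = 3.967 vs Keq = 8.9460e-06 ⇒ Q>K, reverse
Step 1:
                   G          A
  Initial      1.379      2.339
  Change       1.167     -2.334
  Equil        2.546   0.004773
  solve Keq expr → x = -1.167; check Q = 8.9460e-06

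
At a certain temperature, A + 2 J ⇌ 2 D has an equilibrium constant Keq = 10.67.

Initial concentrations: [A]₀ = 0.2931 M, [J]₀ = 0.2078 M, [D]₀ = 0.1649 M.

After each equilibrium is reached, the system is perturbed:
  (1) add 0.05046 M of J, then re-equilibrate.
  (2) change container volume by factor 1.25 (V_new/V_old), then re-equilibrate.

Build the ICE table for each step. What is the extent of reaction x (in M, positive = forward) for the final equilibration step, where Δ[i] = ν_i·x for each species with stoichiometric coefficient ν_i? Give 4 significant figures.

Q₀ = 2.148 vs Keq = 10.67 ⇒ Q<K, forward
Step 1:
                  A         J         D
  Initial    0.2931    0.2078    0.1649
  Change   -0.03392  -0.06784   0.06784
  Equil      0.2592      0.14    0.2327
  solve Keq expr → x = 0.03392; check Q = 10.67
Then add 0.05046 M of J.
Step 2:
                  A         J         D
  Initial    0.2592    0.1904    0.2327
  Change   -0.01434  -0.02868   0.02868
  Equil      0.2448    0.1617    0.2614
  solve Keq expr → x = 0.01434; check Q = 10.67
Then change container volume by factor 1.25 (V_new/V_old).
Step 3:
                  A         J         D
  Initial    0.1959    0.1294    0.2091
  Change   0.004091  0.008183 -0.008183
  Equil         0.2    0.1376     0.201
  solve Keq expr → x = -0.004091; check Q = 10.67

x = -0.004091 M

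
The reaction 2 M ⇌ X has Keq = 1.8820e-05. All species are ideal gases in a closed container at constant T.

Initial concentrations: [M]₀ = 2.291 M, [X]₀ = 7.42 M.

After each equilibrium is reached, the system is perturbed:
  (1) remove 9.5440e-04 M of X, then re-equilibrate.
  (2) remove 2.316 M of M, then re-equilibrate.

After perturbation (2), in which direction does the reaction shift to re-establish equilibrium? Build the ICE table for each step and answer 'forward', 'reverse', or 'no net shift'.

Q₀ = 1.414 vs Keq = 1.8820e-05 ⇒ Q>K, reverse
Step 1:
                  M         X
  I           2.291      7.42
  C           14.83    -7.414
  E           17.12  0.005516
  solve Keq expr → x = -7.414; check Q = 1.8820e-05
Then remove 9.5440e-04 M of X.
Step 2:
                  M         X
  I           17.12  0.004562
  C       -0.001906 9.5317e-04
  E           17.12  0.005515
  solve Keq expr → x = 9.5317e-04; check Q = 1.8820e-05
Then remove 2.316 M of M.
Step 3:
                  M         X
  I            14.8  0.005515
  C         0.00278  -0.00139
  E            14.8  0.004125
  solve Keq expr → x = -0.00139; check Q = 1.8820e-05

Direction: reverse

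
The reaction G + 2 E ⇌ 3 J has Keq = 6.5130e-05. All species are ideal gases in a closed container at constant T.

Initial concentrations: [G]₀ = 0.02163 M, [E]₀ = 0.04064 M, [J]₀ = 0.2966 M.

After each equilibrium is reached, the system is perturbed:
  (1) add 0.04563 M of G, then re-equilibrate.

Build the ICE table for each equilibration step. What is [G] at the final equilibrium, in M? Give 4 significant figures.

Q₀ = 730.4 vs Keq = 6.5130e-05 ⇒ Q>K, reverse
Step 1:
                    G           E           J
  init        0.02163     0.04064      0.2966
  Δ           0.09637      0.1927     -0.2891
  eq            0.118      0.2334    0.007481
  solve Keq expr → x = -0.09637; check Q = 6.5130e-05
Then add 0.04563 M of G.
Step 2:
                    G           E           J
  init         0.1636      0.2334    0.007481
  Δ       -2.8103e-04 -5.6206e-04  8.4309e-04
  eq           0.1634      0.2328    0.008324
  solve Keq expr → x = 2.8103e-04; check Q = 6.5130e-05

[G]_eq = 0.1634 M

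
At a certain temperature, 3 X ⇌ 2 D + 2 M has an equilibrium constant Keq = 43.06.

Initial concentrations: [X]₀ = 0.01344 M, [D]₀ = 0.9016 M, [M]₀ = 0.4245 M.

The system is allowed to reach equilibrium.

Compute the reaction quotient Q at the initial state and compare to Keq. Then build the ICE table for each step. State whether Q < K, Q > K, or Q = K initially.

Q₀ = 6.0337e+04; Q > K (proceeds reverse)

Q₀ = 6.0337e+04 vs Keq = 43.06 ⇒ Q>K, reverse
Step 1:
                  X         D         M
  init      0.01344    0.9016    0.4245
  Δ          0.1115  -0.07432  -0.07432
  eq         0.1249    0.8273    0.3502
  solve Keq expr → x = -0.03716; check Q = 43.06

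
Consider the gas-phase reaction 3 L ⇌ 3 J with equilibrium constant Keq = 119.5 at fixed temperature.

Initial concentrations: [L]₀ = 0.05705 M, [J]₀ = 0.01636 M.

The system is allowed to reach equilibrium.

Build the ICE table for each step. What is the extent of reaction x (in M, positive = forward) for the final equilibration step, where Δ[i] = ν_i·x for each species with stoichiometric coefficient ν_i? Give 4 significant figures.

x = 0.01489 M

Q₀ = 0.02358 vs Keq = 119.5 ⇒ Q<K, forward
Step 1:
                    L           J
  Initial     0.05705     0.01636
  Change     -0.04466     0.04466
  Equil       0.01239     0.06102
  solve Keq expr → x = 0.01489; check Q = 119.5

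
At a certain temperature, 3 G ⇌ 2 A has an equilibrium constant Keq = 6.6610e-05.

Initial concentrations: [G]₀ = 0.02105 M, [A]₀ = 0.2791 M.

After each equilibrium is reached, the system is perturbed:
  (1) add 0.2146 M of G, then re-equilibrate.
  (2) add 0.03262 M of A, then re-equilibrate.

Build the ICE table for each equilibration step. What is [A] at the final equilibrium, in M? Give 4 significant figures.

Q₀ = 8351 vs Keq = 6.6610e-05 ⇒ Q>K, reverse
Step 1:
                    G           A
  init        0.02105      0.2791
  Δ            0.4151     -0.2767
  eq           0.4362    0.002351
  solve Keq expr → x = -0.1384; check Q = 6.6610e-05
Then add 0.2146 M of G.
Step 2:
                    G           A
  init         0.6508    0.002351
  Δ         -0.002858    0.001905
  eq           0.6479    0.004256
  solve Keq expr → x = 9.5271e-04; check Q = 6.6610e-05
Then add 0.03262 M of A.
Step 3:
                    G           A
  init         0.6479     0.03688
  Δ            0.0482    -0.03214
  eq           0.6961     0.00474
  solve Keq expr → x = -0.01607; check Q = 6.6610e-05

[A]_eq = 0.00474 M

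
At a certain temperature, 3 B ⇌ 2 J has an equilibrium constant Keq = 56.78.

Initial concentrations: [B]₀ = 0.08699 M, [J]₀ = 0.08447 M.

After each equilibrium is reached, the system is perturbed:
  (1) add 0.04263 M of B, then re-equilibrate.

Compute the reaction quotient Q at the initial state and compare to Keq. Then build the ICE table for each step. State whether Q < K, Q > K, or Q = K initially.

Q₀ = 10.84 vs Keq = 56.78 ⇒ Q<K, forward
Step 1:
                   B          J
  init       0.08699    0.08447
  Δ         -0.02942    0.01961
  eq         0.05757     0.1041
  solve Keq expr → x = 0.009807; check Q = 56.78
Then add 0.04263 M of B.
Step 2:
                   B          J
  init        0.1002     0.1041
  Δ         -0.03445    0.02296
  eq         0.06575      0.127
  solve Keq expr → x = 0.01148; check Q = 56.78

Q₀ = 10.84; Q < K (proceeds forward)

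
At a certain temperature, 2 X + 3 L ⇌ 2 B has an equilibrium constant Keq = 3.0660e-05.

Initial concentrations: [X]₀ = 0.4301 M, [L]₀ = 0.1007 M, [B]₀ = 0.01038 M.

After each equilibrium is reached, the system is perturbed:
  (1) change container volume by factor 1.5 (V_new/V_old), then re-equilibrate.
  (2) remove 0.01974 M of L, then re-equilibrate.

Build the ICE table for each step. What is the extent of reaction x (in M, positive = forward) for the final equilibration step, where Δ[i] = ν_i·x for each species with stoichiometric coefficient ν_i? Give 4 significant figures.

Q₀ = 0.5704 vs Keq = 3.0660e-05 ⇒ Q>K, reverse
Step 1:
                   X          L          B
  Initial     0.4301     0.1007    0.01038
  Change     0.01028    0.01543   -0.01028
  Equil       0.4404     0.1161 9.6496e-05
  solve Keq expr → x = -0.005142; check Q = 3.0660e-05
Then change container volume by factor 1.5 (V_new/V_old).
Step 2:
                   X          L          B
  Initial     0.2936    0.07742 6.4330e-05
  Change  2.9280e-05 4.3920e-05 -2.9280e-05
  Equil       0.2936    0.07746 3.5050e-05
  solve Keq expr → x = -1.4640e-05; check Q = 3.0660e-05
Then remove 0.01974 M of L.
Step 3:
                   X          L          B
  Initial     0.2936    0.05772 3.5050e-05
  Change  1.2492e-05 1.8739e-05 -1.2492e-05
  Equil       0.2936    0.05774 2.2558e-05
  solve Keq expr → x = -6.2462e-06; check Q = 3.0660e-05

x = -6.2462e-06 M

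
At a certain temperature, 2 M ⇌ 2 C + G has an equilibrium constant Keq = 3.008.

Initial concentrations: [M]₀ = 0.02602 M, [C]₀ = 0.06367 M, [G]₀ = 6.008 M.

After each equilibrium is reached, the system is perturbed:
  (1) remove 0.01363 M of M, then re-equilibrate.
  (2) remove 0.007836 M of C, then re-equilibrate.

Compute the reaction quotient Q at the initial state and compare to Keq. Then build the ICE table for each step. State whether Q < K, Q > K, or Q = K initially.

Q₀ = 35.97; Q > K (proceeds reverse)

Q₀ = 35.97 vs Keq = 3.008 ⇒ Q>K, reverse
Step 1:
                    M           C           G
  init        0.02602     0.06367       6.008
  Δ           0.02648    -0.02648    -0.01324
  eq           0.0525     0.03719       5.995
  solve Keq expr → x = -0.01324; check Q = 3.008
Then remove 0.01363 M of M.
Step 2:
                    M           C           G
  init        0.03887     0.03719       5.995
  Δ          0.005647   -0.005647   -0.002824
  eq          0.04452     0.03154       5.992
  solve Keq expr → x = -0.002824; check Q = 3.008
Then remove 0.007836 M of C.
Step 3:
                    M           C           G
  init        0.04452     0.02371       5.992
  Δ         -0.004583    0.004583    0.002292
  eq          0.03993     0.02829       5.994
  solve Keq expr → x = 0.002292; check Q = 3.008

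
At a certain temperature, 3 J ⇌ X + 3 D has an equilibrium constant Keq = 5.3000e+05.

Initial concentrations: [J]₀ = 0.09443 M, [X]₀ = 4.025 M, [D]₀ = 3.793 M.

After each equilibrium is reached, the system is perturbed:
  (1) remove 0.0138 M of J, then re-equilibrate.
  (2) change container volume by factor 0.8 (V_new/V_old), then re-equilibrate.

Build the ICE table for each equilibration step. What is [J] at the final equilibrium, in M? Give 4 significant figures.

Q₀ = 2.6085e+05 vs Keq = 5.3000e+05 ⇒ Q<K, forward
Step 1:
                  J         X         D
  init      0.09443     4.025     3.793
  Δ        -0.01945  0.006484   0.01945
  eq        0.07498     4.031     3.812
  solve Keq expr → x = 0.006484; check Q = 5.3000e+05
Then remove 0.0138 M of J.
Step 2:
                  J         X         D
  init      0.06118     4.031     3.812
  Δ         0.01351 -0.004502  -0.01351
  eq        0.07468     4.027     3.799
  solve Keq expr → x = -0.004502; check Q = 5.3000e+05
Then change container volume by factor 0.8 (V_new/V_old).
Step 3:
                  J         X         D
  init      0.09336     5.034     4.749
  Δ        0.007044 -0.002348 -0.007044
  eq         0.1004     5.031     4.742
  solve Keq expr → x = -0.002348; check Q = 5.3000e+05

[J]_eq = 0.1004 M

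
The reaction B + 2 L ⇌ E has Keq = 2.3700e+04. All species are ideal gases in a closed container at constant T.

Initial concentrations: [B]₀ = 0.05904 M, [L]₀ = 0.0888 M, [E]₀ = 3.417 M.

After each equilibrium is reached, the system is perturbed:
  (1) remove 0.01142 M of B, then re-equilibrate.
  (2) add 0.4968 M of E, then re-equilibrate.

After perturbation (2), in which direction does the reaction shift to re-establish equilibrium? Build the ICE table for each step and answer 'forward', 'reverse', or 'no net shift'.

Q₀ = 7340 vs Keq = 2.3700e+04 ⇒ Q<K, forward
Step 1:
                    B           L           E
  Initial     0.05904      0.0888       3.417
  Change     -0.01555    -0.03109     0.01555
  Equil       0.04349     0.05771       3.433
  solve Keq expr → x = 0.01555; check Q = 2.3700e+04
Then remove 0.01142 M of B.
Step 2:
                    B           L           E
  Initial     0.03207     0.05771       3.433
  Change      0.00318     0.00636    -0.00318
  Equil       0.03525     0.06407       3.429
  solve Keq expr → x = -0.00318; check Q = 2.3700e+04
Then add 0.4968 M of E.
Step 3:
                    B           L           E
  Initial     0.03525     0.06407       3.926
  Change      0.00152    0.003039    -0.00152
  Equil       0.03677     0.06711       3.925
  solve Keq expr → x = -0.00152; check Q = 2.3700e+04

Direction: reverse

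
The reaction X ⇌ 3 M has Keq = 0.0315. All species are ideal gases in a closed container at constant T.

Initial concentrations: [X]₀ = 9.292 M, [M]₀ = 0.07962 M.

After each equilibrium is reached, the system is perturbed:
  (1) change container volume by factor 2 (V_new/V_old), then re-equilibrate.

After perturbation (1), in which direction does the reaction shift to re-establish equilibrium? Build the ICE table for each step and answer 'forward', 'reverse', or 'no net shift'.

Direction: forward

Q₀ = 5.4320e-05 vs Keq = 0.0315 ⇒ Q<K, forward
Step 1:
                   X          M
  I            9.292    0.07962
  C          -0.1932     0.5797
  E            9.099     0.6593
  solve Keq expr → x = 0.1932; check Q = 0.0315
Then change container volume by factor 2 (V_new/V_old).
Step 2:
                   X          M
  I            4.549     0.3297
  C         -0.06373     0.1912
  E            4.486     0.5208
  solve Keq expr → x = 0.06373; check Q = 0.0315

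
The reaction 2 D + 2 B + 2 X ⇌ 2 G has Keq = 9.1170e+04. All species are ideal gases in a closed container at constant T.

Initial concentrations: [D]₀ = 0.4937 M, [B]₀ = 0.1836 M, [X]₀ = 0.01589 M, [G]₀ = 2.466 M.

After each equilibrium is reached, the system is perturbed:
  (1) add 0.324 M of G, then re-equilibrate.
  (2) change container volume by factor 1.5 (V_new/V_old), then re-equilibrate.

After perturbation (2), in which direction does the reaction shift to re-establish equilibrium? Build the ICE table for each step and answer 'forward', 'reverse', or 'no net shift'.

Q₀ = 2.9313e+06 vs Keq = 9.1170e+04 ⇒ Q>K, reverse
Step 1:
                  D         B         X         G
  Initial    0.4937    0.1836   0.01589     2.466
  Change    0.04796   0.04796   0.04796  -0.04796
  Equil      0.5417    0.2316   0.06385     2.418
  solve Keq expr → x = -0.02398; check Q = 9.1170e+04
Then add 0.324 M of G.
Step 2:
                  D         B         X         G
  Initial    0.5417    0.2316   0.06385     2.742
  Change   0.005862  0.005862  0.005862 -0.005862
  Equil      0.5475    0.2374   0.06971     2.736
  solve Keq expr → x = -0.002931; check Q = 9.1170e+04
Then change container volume by factor 1.5 (V_new/V_old).
Step 3:
                  D         B         X         G
  Initial     0.365    0.1583   0.04647     1.824
  Change    0.03206   0.03206   0.03206  -0.03206
  Equil      0.3971    0.1903   0.07853     1.792
  solve Keq expr → x = -0.01603; check Q = 9.1170e+04

Direction: reverse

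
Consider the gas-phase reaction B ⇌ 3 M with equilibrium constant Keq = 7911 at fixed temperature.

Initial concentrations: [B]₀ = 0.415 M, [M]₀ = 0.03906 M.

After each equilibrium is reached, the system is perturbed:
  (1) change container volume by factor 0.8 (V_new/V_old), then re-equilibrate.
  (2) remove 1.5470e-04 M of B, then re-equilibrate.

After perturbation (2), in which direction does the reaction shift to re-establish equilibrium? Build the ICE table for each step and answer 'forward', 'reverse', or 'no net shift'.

Q₀ = 1.4360e-04 vs Keq = 7911 ⇒ Q<K, forward
Step 1:
                  B         M
  init        0.415   0.03906
  Δ         -0.4147     1.244
  eq      2.6712e-04     1.283
  solve Keq expr → x = 0.4147; check Q = 7911
Then change container volume by factor 0.8 (V_new/V_old).
Step 2:
                  B         M
  init    3.3390e-04     1.604
  Δ       1.8727e-04 -5.6182e-04
  eq      5.2118e-04     1.604
  solve Keq expr → x = -1.8727e-04; check Q = 7911
Then remove 1.5470e-04 M of B.
Step 3:
                  B         M
  init    3.6648e-04     1.604
  Δ       1.5425e-04 -4.6275e-04
  eq      5.2073e-04     1.603
  solve Keq expr → x = -1.5425e-04; check Q = 7911

Direction: reverse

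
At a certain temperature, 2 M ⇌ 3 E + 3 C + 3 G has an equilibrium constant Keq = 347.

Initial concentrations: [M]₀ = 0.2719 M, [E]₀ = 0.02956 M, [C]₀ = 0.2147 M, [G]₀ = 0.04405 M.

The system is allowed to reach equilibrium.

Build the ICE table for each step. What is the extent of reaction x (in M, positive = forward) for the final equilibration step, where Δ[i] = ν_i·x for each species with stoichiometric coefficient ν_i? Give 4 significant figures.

x = 0.1348 M

Q₀ = 2.9555e-10 vs Keq = 347 ⇒ Q<K, forward
Step 1:
                   M          E          C          G
  init        0.2719    0.02956     0.2147    0.04405
  Δ          -0.2697     0.4045     0.4045     0.4045
  eq        0.002247      0.434     0.6192     0.4485
  solve Keq expr → x = 0.1348; check Q = 347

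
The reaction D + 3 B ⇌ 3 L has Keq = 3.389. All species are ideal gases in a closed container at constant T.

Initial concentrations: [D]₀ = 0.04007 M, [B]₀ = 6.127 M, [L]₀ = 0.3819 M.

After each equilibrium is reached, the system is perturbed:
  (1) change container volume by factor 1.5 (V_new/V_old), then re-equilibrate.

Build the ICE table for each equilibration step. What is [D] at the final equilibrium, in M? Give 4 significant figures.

Q₀ = 0.006043 vs Keq = 3.389 ⇒ Q<K, forward
Step 1:
                   D          B          L
  I          0.04007      6.127     0.3819
  C          -0.0399    -0.1197     0.1197
  E       1.7177e-04      6.007     0.5016
  solve Keq expr → x = 0.0399; check Q = 3.389
Then change container volume by factor 1.5 (V_new/V_old).
Step 2:
                   D          B          L
  I       1.1451e-04      4.005     0.3344
  C       5.6972e-05 1.7091e-04 -1.7091e-04
  E       1.7149e-04      4.005     0.3342
  solve Keq expr → x = -5.6972e-05; check Q = 3.389

[D]_eq = 1.7149e-04 M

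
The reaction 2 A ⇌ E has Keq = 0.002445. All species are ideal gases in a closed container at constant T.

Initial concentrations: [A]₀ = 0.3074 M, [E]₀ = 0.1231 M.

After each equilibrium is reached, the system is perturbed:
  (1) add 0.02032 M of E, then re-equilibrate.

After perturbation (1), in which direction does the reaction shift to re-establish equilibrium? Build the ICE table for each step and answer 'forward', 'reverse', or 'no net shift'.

Q₀ = 1.303 vs Keq = 0.002445 ⇒ Q>K, reverse
Step 1:
                  A         E
  I          0.3074    0.1231
  C          0.2447   -0.1224
  E          0.5521 7.4530e-04
  solve Keq expr → x = -0.1224; check Q = 0.002445
Then add 0.02032 M of E.
Step 2:
                  A         E
  I          0.5521   0.02107
  C         0.04041  -0.02021
  E          0.5925 8.5840e-04
  solve Keq expr → x = -0.02021; check Q = 0.002445

Direction: reverse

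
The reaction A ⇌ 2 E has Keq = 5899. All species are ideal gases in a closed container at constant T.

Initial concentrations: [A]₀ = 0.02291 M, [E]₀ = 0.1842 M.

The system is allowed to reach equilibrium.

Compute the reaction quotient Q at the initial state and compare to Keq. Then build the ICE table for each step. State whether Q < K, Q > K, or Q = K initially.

Q₀ = 1.481 vs Keq = 5899 ⇒ Q<K, forward
Step 1:
                    A           E
  I           0.02291      0.1842
  C           -0.0229      0.0458
  E        8.9678e-06        0.23
  solve Keq expr → x = 0.0229; check Q = 5899

Q₀ = 1.481; Q < K (proceeds forward)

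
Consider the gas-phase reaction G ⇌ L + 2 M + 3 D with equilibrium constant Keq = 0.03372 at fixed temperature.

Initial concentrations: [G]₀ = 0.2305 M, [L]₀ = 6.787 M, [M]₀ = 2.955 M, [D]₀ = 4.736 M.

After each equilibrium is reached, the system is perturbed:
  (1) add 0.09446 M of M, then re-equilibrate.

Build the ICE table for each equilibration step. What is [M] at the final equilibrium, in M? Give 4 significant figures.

[M]_eq = 0.2532 M

Q₀ = 2.7312e+04 vs Keq = 0.03372 ⇒ Q>K, reverse
Step 1:
                    G           L           M           D
  Initial      0.2305       6.787       2.955       4.736
  Change        1.374      -1.374      -2.748      -4.121
  Equil         1.604       5.413      0.2074      0.6147
  solve Keq expr → x = -1.374; check Q = 0.03372
Then add 0.09446 M of M.
Step 2:
                    G           L           M           D
  Initial       1.604       5.413      0.3019      0.6147
  Change      0.02434    -0.02434    -0.04867    -0.07301
  Equil         1.629       5.389      0.2532      0.5417
  solve Keq expr → x = -0.02434; check Q = 0.03372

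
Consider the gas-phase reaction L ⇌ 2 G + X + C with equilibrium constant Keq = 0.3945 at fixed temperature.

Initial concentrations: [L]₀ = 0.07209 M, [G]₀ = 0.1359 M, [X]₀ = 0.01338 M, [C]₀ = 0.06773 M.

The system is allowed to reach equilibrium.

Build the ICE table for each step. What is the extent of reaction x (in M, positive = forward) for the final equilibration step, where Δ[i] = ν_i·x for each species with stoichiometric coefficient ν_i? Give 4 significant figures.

x = 0.06988 M

Q₀ = 2.3217e-04 vs Keq = 0.3945 ⇒ Q<K, forward
Step 1:
                    L           G           X           C
  I           0.07209      0.1359     0.01338     0.06773
  C          -0.06988      0.1398     0.06988     0.06988
  E          0.002207      0.2757     0.08326      0.1376
  solve Keq expr → x = 0.06988; check Q = 0.3945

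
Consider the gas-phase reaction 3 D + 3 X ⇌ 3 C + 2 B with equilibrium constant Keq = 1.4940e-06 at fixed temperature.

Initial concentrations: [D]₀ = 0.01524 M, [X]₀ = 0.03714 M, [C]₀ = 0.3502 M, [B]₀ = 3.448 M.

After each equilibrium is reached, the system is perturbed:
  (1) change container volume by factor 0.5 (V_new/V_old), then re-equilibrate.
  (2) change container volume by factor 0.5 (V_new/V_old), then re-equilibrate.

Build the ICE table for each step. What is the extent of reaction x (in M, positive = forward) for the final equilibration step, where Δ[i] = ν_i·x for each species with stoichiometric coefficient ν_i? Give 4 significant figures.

Q₀ = 2.8158e+09 vs Keq = 1.4940e-06 ⇒ Q>K, reverse
Step 1:
                  D         X         C         B
  init      0.01524   0.03714    0.3502     3.448
  Δ          0.3495    0.3495   -0.3495    -0.233
  eq         0.3647    0.3866 7.3994e-04     3.215
  solve Keq expr → x = -0.1165; check Q = 1.4940e-06
Then change container volume by factor 0.5 (V_new/V_old).
Step 2:
                  D         X         C         B
  init       0.7294    0.7732   0.00148      6.43
  Δ       -3.8268e-04 -3.8268e-04 3.8268e-04 2.5512e-04
  eq          0.729    0.7728  0.001863      6.43
  solve Keq expr → x = 1.2756e-04; check Q = 1.4940e-06
Then change container volume by factor 0.5 (V_new/V_old).
Step 3:
                  D         X         C         B
  init        1.458     1.546  0.003725     12.86
  Δ       -9.6207e-04 -9.6207e-04 9.6207e-04 6.4138e-04
  eq          1.457     1.545  0.004687     12.86
  solve Keq expr → x = 3.2069e-04; check Q = 1.4940e-06

x = 3.2069e-04 M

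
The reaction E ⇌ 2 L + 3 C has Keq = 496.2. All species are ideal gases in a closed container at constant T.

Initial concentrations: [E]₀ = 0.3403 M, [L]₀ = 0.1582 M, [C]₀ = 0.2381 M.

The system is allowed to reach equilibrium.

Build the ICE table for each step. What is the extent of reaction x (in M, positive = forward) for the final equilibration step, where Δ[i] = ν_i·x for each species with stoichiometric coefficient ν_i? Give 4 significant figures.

x = 0.3376 M

Q₀ = 9.9273e-04 vs Keq = 496.2 ⇒ Q<K, forward
Step 1:
                   E          L          C
  Initial     0.3403     0.1582     0.2381
  Change     -0.3376     0.6751      1.013
  Equil     0.002739     0.8333      1.251
  solve Keq expr → x = 0.3376; check Q = 496.2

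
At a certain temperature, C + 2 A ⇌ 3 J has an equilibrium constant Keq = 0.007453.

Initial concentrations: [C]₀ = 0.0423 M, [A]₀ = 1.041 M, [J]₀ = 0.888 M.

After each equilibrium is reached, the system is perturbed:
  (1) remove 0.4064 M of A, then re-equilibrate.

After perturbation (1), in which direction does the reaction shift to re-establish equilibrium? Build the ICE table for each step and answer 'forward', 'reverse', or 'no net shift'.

Direction: reverse

Q₀ = 15.28 vs Keq = 0.007453 ⇒ Q>K, reverse
Step 1:
                  C         A         J
  init       0.0423     1.041     0.888
  Δ          0.2396    0.4791   -0.7187
  eq         0.2819      1.52    0.1693
  solve Keq expr → x = -0.2396; check Q = 0.007453
Then remove 0.4064 M of A.
Step 2:
                  C         A         J
  init       0.2819     1.114    0.1693
  Δ        0.009532   0.01906   -0.0286
  eq         0.2914     1.133    0.1407
  solve Keq expr → x = -0.009532; check Q = 0.007453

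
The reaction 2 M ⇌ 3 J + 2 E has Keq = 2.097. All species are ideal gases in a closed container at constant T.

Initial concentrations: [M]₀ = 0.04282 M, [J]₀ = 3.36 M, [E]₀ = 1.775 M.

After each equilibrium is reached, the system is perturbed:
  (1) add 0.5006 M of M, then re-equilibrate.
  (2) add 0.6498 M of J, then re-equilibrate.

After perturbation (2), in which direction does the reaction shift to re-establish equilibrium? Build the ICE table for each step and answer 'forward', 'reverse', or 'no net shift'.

Direction: reverse

Q₀ = 6.5181e+04 vs Keq = 2.097 ⇒ Q>K, reverse
Step 1:
                  M         J         E
  Initial   0.04282      3.36     1.775
  Change      1.075    -1.612    -1.075
  Equil       1.118     1.748    0.7003
  solve Keq expr → x = -0.5374; check Q = 2.097
Then add 0.5006 M of M.
Step 2:
                  M         J         E
  Initial     1.618     1.748    0.7003
  Change     -0.116    0.1741     0.116
  Equil       1.502     1.922    0.8163
  solve Keq expr → x = 0.05802; check Q = 2.097
Then add 0.6498 M of J.
Step 3:
                  M         J         E
  Initial     1.502     2.572    0.8163
  Change     0.1504   -0.2256   -0.1504
  Equil       1.653     2.346    0.6659
  solve Keq expr → x = -0.07521; check Q = 2.097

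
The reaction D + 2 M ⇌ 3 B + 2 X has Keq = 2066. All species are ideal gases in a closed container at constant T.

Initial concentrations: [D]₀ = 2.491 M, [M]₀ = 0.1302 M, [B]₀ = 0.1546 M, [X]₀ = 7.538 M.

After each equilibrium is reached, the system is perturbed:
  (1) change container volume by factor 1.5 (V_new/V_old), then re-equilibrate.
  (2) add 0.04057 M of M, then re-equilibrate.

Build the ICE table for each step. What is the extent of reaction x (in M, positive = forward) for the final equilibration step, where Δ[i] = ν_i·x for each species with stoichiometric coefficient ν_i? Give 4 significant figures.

Q₀ = 4.972 vs Keq = 2066 ⇒ Q<K, forward
Step 1:
                  D         M         B         X
  Initial     2.491    0.1302    0.1546     7.538
  Change   -0.05532   -0.1106    0.1659    0.1106
  Equil       2.436   0.01957    0.3205     7.649
  solve Keq expr → x = 0.05532; check Q = 2066
Then change container volume by factor 1.5 (V_new/V_old).
Step 2:
                  D         M         B         X
  Initial     1.624   0.01305    0.2137     5.099
  Change  -0.001985  -0.00397  0.005955   0.00397
  Equil       1.622  0.009076    0.2197     5.103
  solve Keq expr → x = 0.001985; check Q = 2066
Then add 0.04057 M of M.
Step 3:
                  D         M         B         X
  Initial     1.622   0.04965    0.2197     5.103
  Change   -0.01839  -0.03678   0.05517   0.03678
  Equil       1.603   0.01287    0.2748      5.14
  solve Keq expr → x = 0.01839; check Q = 2066

x = 0.01839 M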